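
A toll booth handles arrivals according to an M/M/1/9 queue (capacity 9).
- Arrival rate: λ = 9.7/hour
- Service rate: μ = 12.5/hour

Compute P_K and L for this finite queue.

ρ = λ/μ = 9.7/12.5 = 0.7760
P₀ = (1-ρ)/(1-ρ^(K+1)) = (1-0.7760)/(1-0.7760^10) = 0.2240/0.9208 = 0.2433
P_K = P₀×ρ^K = 0.2433 × 0.7760^9 = 0.2433 × 0.1020 = 0.02482
Blocking probability P_9 = 0.02482 (2.48%)
L = ρ[1 - (K+1)ρ^K + Kρ^(K+1)] / [(1-ρ)(1-ρ^(K+1))]
L = 0.7760 × (1 - 10×0.102036 + 9×0.0791803) / ((1 - 0.7760) × (1 - 0.0791803)) = 2.6044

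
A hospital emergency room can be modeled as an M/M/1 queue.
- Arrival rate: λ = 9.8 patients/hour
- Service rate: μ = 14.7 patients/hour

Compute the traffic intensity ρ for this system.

Server utilization: ρ = λ/μ
ρ = 9.8/14.7 = 0.6667
The server is busy 66.67% of the time.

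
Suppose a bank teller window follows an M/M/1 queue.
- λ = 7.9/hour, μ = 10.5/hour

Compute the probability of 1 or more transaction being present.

ρ = λ/μ = 7.9/10.5 = 0.7524
P(N ≥ n) = ρⁿ
P(N ≥ 1) = 0.7524^1
P(N ≥ 1) = 0.7524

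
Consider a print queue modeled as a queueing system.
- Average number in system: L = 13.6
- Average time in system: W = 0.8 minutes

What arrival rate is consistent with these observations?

Little's Law: L = λW, so λ = L/W
λ = 13.6/0.8 = 17.0000 jobs/minute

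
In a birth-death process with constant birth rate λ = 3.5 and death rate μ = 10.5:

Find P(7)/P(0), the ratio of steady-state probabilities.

For constant rates: P(n)/P(0) = (λ/μ)^n
P(7)/P(0) = (3.5/10.5)^7 = 0.33333^7 = 0.0004572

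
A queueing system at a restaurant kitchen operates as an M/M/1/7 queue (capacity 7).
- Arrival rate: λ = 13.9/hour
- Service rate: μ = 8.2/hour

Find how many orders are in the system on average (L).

ρ = λ/μ = 13.9/8.2 = 1.6951
P₀ = (1-ρ)/(1-ρ^(K+1)) = (1-1.6951)/(1-1.6951^8) = -0.6951/-67.1652 = 0.01035
P_K = P₀×ρ^K = 0.01035 × 1.6951^7 = 0.01035 × 40.2131 = 0.4162
L = ρ[1 - (K+1)ρ^K + Kρ^(K+1)] / [(1-ρ)(1-ρ^(K+1))]
L = 1.6951 × (1 - 8×40.2131 + 7×68.1652) / ((1 - 1.6951) × (1 - 68.1652)) = 5.6805 orders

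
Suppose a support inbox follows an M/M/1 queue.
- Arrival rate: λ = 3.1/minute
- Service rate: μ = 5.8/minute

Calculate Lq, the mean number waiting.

ρ = λ/μ = 3.1/5.8 = 0.5345
For M/M/1: Lq = λ²/(μ(μ-λ))
Lq = 9.61/(5.8 × 2.70)
Lq = 0.6137 emails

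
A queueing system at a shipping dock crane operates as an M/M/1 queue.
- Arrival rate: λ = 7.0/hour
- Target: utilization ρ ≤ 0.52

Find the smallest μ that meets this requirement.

ρ = λ/μ, so μ = λ/ρ
μ ≥ 7.0/0.52 = 13.4615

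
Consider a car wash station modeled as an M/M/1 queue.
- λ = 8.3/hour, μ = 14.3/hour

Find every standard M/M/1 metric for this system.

Step 1: ρ = λ/μ = 8.3/14.3 = 0.5804
Step 2: L = λ/(μ-λ) = 8.3/6.00 = 1.3833
Step 3: Lq = λ²/(μ(μ-λ)) = 68.89/(14.3×6.00) = 0.8029
Step 4: W = 1/(μ-λ) = 1/6.00 = 0.166667
Step 5: Wq = λ/(μ(μ-λ)) = 8.3/(14.3×6.00) = 0.09674
Step 6: P(0) = 1-ρ = 0.4196
Verify: L = λW = 8.3×0.166667 = 1.3833 ✔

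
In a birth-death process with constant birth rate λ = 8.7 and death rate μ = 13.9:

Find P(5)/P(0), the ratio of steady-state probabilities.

For constant rates: P(n)/P(0) = (λ/μ)^n
P(5)/P(0) = (8.7/13.9)^5 = 0.6259^5 = 0.09606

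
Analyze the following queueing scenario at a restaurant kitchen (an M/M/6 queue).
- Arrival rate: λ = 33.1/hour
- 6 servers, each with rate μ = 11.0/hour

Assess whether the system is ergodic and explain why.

Stability requires ρ = λ/(cμ) < 1
ρ = 33.1/(6 × 11.0) = 33.1/66.00 = 0.5015
Since 0.5015 < 1, the system is STABLE.
The servers are busy 50.15% of the time.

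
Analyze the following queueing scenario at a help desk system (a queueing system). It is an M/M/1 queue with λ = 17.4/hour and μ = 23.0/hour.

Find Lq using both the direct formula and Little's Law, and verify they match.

Method 1 (direct): Lq = λ²/(μ(μ-λ)) = 302.76/(23.0 × 5.60) = 2.3506

Method 2 (Little's Law):
W = 1/(μ-λ) = 1/5.60 = 0.17857
Wq = W - 1/μ = 0.17857 - 0.043478 = 0.13509
Lq = λWq = 17.4 × 0.13509 = 2.3506 ✔ (matches Method 1)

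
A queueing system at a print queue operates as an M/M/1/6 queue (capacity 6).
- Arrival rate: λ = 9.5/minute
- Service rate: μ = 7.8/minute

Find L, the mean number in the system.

ρ = λ/μ = 9.5/7.8 = 1.217949
P₀ = (1-ρ)/(1-ρ^(K+1)) = (1-1.217949)/(1-1.217949^7) = -0.21795/-2.9756 = 0.07325
P_K = P₀×ρ^K = 0.07325 × 1.217949^6 = 0.07325 × 3.2642 = 0.2391
L = ρ[1 - (K+1)ρ^K + Kρ^(K+1)] / [(1-ρ)(1-ρ^(K+1))]
L = 1.217949 × (1 - 7×3.264184 + 6×3.975610) / ((1 - 1.217949) × (1 - 3.975610)) = 3.7642 jobs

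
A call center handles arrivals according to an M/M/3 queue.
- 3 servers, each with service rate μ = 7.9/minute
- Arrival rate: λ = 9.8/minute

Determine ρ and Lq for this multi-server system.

Traffic intensity: ρ = λ/(cμ) = 9.8/(3×7.9) = 0.4135
Since ρ = 0.4135 < 1, system is stable.
Offered load a = λ/μ = cρ = 9.8/7.9 = 1.2405
P₀ = [ Σₙ₌₀^2 aⁿ/n! + a^3/(3!(1-ρ)) ]⁻¹
Σ = a^0/0! + a^1/1! + a^2/2! = 1.0000 + 1.2405 + 0.7694 = 3.0099
a^3/(3!(1-ρ)) = 1.9090/(6 × 0.5865) = 0.5425
P₀ = 1/(3.0099 + 0.5425) = 0.2815
Lq = P₀·a^3·ρ / (3!(1-ρ)²) = 0.2815 × 1.9090 × 0.4135 / (6 × 0.3440) = 0.1077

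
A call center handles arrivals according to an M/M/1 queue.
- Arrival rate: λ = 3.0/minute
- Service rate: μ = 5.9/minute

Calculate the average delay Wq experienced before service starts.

First, compute utilization: ρ = λ/μ = 3.0/5.9 = 0.5085
For M/M/1: Wq = λ/(μ(μ-λ))
Wq = 3.0/(5.9 × (5.9-3.0))
Wq = 3.0/(5.9 × 2.90)
Wq = 0.1753 minutes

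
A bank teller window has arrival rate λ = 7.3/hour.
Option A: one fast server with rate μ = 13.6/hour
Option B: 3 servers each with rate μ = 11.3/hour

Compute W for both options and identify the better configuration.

Option A: single server μ = 13.6 (M/M/1)
  ρ_A = 7.3/13.6 = 0.5368
  W_A = 1/(μ-λ) = 1/(13.6-7.3) = 1/6.30 = 0.1587

Option B: 3 servers μ = 11.3 (M/M/3)
  ρ_B = λ/(cμ) = 7.3/(3×11.3) = 0.2153
  Offered load a = λ/μ = cρ = 7.3/11.3 = 0.6460
  P₀ = [ Σₙ₌₀^2 aⁿ/n! + a^3/(3!(1-ρ)) ]⁻¹
  Σ = a^0/0! + a^1/1! + a^2/2! = 1.0000 + 0.6460 + 0.2087 = 1.8547
  a^3/(3!(1-ρ)) = 0.26961/(6 × 0.78466) = 0.05727
  P₀ = 1/(1.8547 + 0.05727) = 0.5230
  Lq = P₀·a^3·ρ / (3!(1-ρ)²) = 0.52303 × 0.26961 × 0.21534 / (6 × 0.61569) = 0.008220
  Wq_B = Lq/λ = 0.008220/7.3 = 0.0011260
  W_B = Wq_B + 1/μ = 0.0011260 + 0.088496 = 0.08962

Since W_B = 0.08962 < W_A = 0.1587, Option B (multiple servers) has the shorter time in system.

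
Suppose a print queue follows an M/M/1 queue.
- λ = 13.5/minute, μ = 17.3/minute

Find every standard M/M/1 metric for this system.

Step 1: ρ = λ/μ = 13.5/17.3 = 0.7803
Step 2: L = λ/(μ-λ) = 13.5/3.80 = 3.5526
Step 3: Lq = λ²/(μ(μ-λ)) = 182.25/(17.3×3.80) = 2.7723
Step 4: W = 1/(μ-λ) = 1/3.80 = 0.263158
Step 5: Wq = λ/(μ(μ-λ)) = 13.5/(17.3×3.80) = 0.2054
Step 6: P(0) = 1-ρ = 0.2197
Verify: L = λW = 13.5×0.263158 = 3.5526 ✔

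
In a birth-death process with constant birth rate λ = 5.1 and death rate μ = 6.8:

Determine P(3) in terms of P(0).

For constant rates: P(n)/P(0) = (λ/μ)^n
P(3)/P(0) = (5.1/6.8)^3 = 0.7500^3 = 0.4219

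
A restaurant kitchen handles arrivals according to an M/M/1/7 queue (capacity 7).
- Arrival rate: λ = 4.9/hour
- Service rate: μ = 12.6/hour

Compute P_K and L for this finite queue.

ρ = λ/μ = 4.9/12.6 = 0.38889
P₀ = (1-ρ)/(1-ρ^(K+1)) = (1-0.38889)/(1-0.38889^8) = 0.6111/0.9995 = 0.6114
P_K = P₀×ρ^K = 0.61143 × 0.38889^7 = 0.61143 × 0.0013452 = 0.0008225
Blocking probability P_7 = 0.0008225 (0.08225%)
L = ρ[1 - (K+1)ρ^K + Kρ^(K+1)] / [(1-ρ)(1-ρ^(K+1))]
L = 0.38889 × (1 - 8×0.001345 + 7×0.0005231) / ((1 - 0.38889) × (1 - 0.0005231)) = 0.6322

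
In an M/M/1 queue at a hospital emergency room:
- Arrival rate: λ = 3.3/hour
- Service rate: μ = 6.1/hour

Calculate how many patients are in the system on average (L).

ρ = λ/μ = 3.3/6.1 = 0.5410
For M/M/1: L = λ/(μ-λ)
L = 3.3/(6.1-3.3) = 3.3/2.80
L = 1.1786 patients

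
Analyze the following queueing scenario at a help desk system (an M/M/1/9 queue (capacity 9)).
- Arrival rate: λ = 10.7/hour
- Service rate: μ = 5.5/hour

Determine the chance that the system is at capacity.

ρ = λ/μ = 10.7/5.5 = 1.9455
P₀ = (1-ρ)/(1-ρ^(K+1)) = (1-1.9455)/(1-1.9455^10) = -0.9455/-775.8056 = 0.001219
P_K = P₀×ρ^K = 0.0012187 × 1.9455^9 = 0.0012187 × 399.2833 = 0.4866
Blocking probability = 48.66%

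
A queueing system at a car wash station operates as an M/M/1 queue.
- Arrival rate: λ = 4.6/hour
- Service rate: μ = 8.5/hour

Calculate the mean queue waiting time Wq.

First, compute utilization: ρ = λ/μ = 4.6/8.5 = 0.5412
For M/M/1: Wq = λ/(μ(μ-λ))
Wq = 4.6/(8.5 × (8.5-4.6))
Wq = 4.6/(8.5 × 3.90)
Wq = 0.1388 hours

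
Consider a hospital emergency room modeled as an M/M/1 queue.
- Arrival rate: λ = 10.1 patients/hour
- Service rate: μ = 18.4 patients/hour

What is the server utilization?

Server utilization: ρ = λ/μ
ρ = 10.1/18.4 = 0.5489
The server is busy 54.89% of the time.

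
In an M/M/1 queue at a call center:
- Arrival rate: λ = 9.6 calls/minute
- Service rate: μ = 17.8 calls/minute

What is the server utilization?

Server utilization: ρ = λ/μ
ρ = 9.6/17.8 = 0.5393
The server is busy 53.93% of the time.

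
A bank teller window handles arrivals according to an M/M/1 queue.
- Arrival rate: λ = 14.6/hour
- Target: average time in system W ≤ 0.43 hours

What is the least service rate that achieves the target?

For M/M/1: W = 1/(μ-λ)
Need W ≤ 0.43, so 1/(μ-λ) ≤ 0.43
μ - λ ≥ 1/0.43 = 2.3256
μ ≥ 14.6 + 2.3256 = 16.9256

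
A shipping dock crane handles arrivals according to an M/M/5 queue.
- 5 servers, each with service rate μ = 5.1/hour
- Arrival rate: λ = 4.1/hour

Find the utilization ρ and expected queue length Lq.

Traffic intensity: ρ = λ/(cμ) = 4.1/(5×5.1) = 0.1608
Since ρ = 0.1608 < 1, system is stable.
Offered load a = λ/μ = cρ = 4.1/5.1 = 0.8039
P₀ = [ Σₙ₌₀^4 aⁿ/n! + a^5/(5!(1-ρ)) ]⁻¹
Σ = a^0/0! + a^1/1! + a^2/2! + a^3/3! + a^4/4! = 1.0000 + 0.80392 + 0.32314 + 0.086594 + 0.017404 = 2.2311
a^5/(5!(1-ρ)) = 0.33579/(120 × 0.83922) = 0.003334
P₀ = 1/(2.2311 + 0.003334) = 0.4475
Lq = P₀·a^5·ρ / (5!(1-ρ)²) = 0.4475 × 0.3358 × 0.1608 / (120 × 0.7043) = 0.0002859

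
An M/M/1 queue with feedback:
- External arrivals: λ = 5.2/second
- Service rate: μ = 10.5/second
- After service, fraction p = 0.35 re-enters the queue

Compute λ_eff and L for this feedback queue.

Effective arrival rate: λ_eff = λ/(1-p) = 5.2/(1-0.35) = 5.2/0.65 = 8.0000
ρ = λ_eff/μ = 8.0000/10.5 = 0.761905
L = ρ/(1-ρ) = 0.761905/(1-0.761905) = 3.2000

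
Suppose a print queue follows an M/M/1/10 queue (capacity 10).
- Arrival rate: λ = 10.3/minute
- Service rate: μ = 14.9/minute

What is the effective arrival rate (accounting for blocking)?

ρ = λ/μ = 10.3/14.9 = 0.691275
P₀ = (1-ρ)/(1-ρ^(K+1)) = (1-0.691275)/(1-0.691275^11) = 0.3087/0.9828 = 0.3141
P_K = P₀×ρ^K = 0.31414 × 0.691275^10 = 0.31414 × 0.024918 = 0.007828
λ_eff = λ(1-P_K) = 10.3 × (1 - 0.007828) = 10.3 × 0.99217 = 10.2194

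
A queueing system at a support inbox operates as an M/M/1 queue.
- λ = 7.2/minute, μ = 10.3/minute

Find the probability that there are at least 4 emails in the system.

ρ = λ/μ = 7.2/10.3 = 0.69903
P(N ≥ n) = ρⁿ
P(N ≥ 4) = 0.69903^4
P(N ≥ 4) = 0.2388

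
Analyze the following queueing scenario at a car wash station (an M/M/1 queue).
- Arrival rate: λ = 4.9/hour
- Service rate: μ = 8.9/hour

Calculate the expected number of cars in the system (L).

ρ = λ/μ = 4.9/8.9 = 0.5506
For M/M/1: L = λ/(μ-λ)
L = 4.9/(8.9-4.9) = 4.9/4.00
L = 1.2250 cars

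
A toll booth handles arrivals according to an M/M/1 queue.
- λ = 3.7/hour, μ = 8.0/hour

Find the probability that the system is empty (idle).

ρ = λ/μ = 3.7/8.0 = 0.4625
P(0) = 1 - ρ = 1 - 0.4625 = 0.5375
The server is idle 53.75% of the time.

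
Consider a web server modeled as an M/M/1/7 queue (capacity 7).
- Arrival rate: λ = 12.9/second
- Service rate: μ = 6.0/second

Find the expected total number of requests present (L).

ρ = λ/μ = 12.9/6.0 = 2.1500
P₀ = (1-ρ)/(1-ρ^(K+1)) = (1-2.1500)/(1-2.1500^8) = -1.1500/-455.5703 = 0.002524
P_K = P₀×ρ^K = 0.0025243 × 2.1500^7 = 0.0025243 × 212.3583 = 0.5361
L = ρ[1 - (K+1)ρ^K + Kρ^(K+1)] / [(1-ρ)(1-ρ^(K+1))]
L = 2.1500 × (1 - 8×212.3583 + 7×456.5703) / ((1 - 2.1500) × (1 - 456.5703)) = 6.1480 requests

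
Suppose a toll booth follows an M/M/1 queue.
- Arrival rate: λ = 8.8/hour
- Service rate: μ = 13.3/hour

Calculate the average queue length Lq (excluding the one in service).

ρ = λ/μ = 8.8/13.3 = 0.6617
For M/M/1: Lq = λ²/(μ(μ-λ))
Lq = 77.44/(13.3 × 4.50)
Lq = 1.2939 vehicles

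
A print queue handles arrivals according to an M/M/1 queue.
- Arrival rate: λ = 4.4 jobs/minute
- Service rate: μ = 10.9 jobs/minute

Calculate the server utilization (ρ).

Server utilization: ρ = λ/μ
ρ = 4.4/10.9 = 0.4037
The server is busy 40.37% of the time.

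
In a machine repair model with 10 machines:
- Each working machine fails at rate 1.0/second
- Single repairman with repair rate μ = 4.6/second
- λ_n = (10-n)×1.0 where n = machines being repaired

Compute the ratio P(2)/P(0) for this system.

P(2)/P(0) = ∏_{i=0}^{2-1} λ_i/μ_{i+1}
= (10-0)×1.0/4.6 × (10-1)×1.0/4.6
= 4.2533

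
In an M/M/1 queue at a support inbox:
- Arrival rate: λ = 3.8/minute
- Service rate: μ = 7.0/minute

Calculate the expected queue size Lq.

ρ = λ/μ = 3.8/7.0 = 0.5429
For M/M/1: Lq = λ²/(μ(μ-λ))
Lq = 14.44/(7.0 × 3.20)
Lq = 0.6446 emails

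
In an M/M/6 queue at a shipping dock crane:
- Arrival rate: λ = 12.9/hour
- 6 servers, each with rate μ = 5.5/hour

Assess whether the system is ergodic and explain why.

Stability requires ρ = λ/(cμ) < 1
ρ = 12.9/(6 × 5.5) = 12.9/33.00 = 0.3909
Since 0.3909 < 1, the system is STABLE.
The servers are busy 39.09% of the time.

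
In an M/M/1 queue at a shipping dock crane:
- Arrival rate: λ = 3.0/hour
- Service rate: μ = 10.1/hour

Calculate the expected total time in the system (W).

First, compute utilization: ρ = λ/μ = 3.0/10.1 = 0.2970
For M/M/1: W = 1/(μ-λ)
W = 1/(10.1-3.0) = 1/7.10
W = 0.1408 hours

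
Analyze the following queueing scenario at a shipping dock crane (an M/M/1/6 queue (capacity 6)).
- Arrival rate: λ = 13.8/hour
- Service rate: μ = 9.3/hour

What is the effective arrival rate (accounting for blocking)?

ρ = λ/μ = 13.8/9.3 = 1.48387
P₀ = (1-ρ)/(1-ρ^(K+1)) = (1-1.48387)/(1-1.48387^7) = -0.48387/-14.8406 = 0.03260
P_K = P₀×ρ^K = 0.032605 × 1.48387^6 = 0.032605 × 10.6752 = 0.3481
λ_eff = λ(1-P_K) = 13.8 × (1 - 0.34806) = 13.8 × 0.65194 = 8.9968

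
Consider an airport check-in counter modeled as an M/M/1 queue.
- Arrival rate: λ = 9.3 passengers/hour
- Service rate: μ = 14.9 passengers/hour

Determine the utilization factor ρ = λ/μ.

Server utilization: ρ = λ/μ
ρ = 9.3/14.9 = 0.6242
The server is busy 62.42% of the time.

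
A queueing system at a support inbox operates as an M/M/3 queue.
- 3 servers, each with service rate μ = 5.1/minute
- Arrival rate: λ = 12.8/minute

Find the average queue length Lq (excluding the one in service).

Traffic intensity: ρ = λ/(cμ) = 12.8/(3×5.1) = 0.8366
Since ρ = 0.8366 < 1, system is stable.
Offered load a = λ/μ = cρ = 12.8/5.1 = 2.5098
P₀ = [ Σₙ₌₀^2 aⁿ/n! + a^3/(3!(1-ρ)) ]⁻¹
Σ = a^0/0! + a^1/1! + a^2/2! = 1.0000 + 2.5098 + 3.1496 = 6.6594
a^3/(3!(1-ρ)) = 15.8095/(6 × 0.163399) = 16.1257
P₀ = 1/(6.6594 + 16.1257) = 0.04389
Lq = P₀·a^3·ρ / (3!(1-ρ)²) = 0.04389 × 15.8095 × 0.8366 / (6 × 0.02670) = 3.6236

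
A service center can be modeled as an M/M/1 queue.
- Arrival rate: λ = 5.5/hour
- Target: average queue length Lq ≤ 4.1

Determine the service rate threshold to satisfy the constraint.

For M/M/1: Lq = λ²/(μ(μ-λ))
Need Lq ≤ 4.1, i.e. μ(μ-λ) ≥ λ²/4.1
μ² - 5.5μ - 30.25/4.1 ≥ 0  →  μ² - 5.5μ - 7.37805 ≥ 0
Quadratic formula (positive root): μ = [λ + √(λ² + 4×7.37805)]/2
Discriminant: 30.25 + 4×7.37805 = 59.7622, √59.7622 = 7.7306
μ ≥ (5.5 + 7.7306)/2 = 6.6153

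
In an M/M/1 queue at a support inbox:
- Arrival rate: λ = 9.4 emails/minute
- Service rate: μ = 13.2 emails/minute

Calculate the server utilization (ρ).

Server utilization: ρ = λ/μ
ρ = 9.4/13.2 = 0.7121
The server is busy 71.21% of the time.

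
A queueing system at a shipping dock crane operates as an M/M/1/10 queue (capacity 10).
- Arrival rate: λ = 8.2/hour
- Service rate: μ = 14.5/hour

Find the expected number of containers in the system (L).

ρ = λ/μ = 8.2/14.5 = 0.5655
P₀ = (1-ρ)/(1-ρ^(K+1)) = (1-0.5655)/(1-0.5655^11) = 0.4345/0.9981 = 0.4353
P_K = P₀×ρ^K = 0.4353 × 0.5655^10 = 0.4353 × 0.003344 = 0.001456
L = ρ[1 - (K+1)ρ^K + Kρ^(K+1)] / [(1-ρ)(1-ρ^(K+1))]
L = 0.5655 × (1 - 11×0.003344 + 10×0.001891) / ((1 - 0.5655) × (1 - 0.001891)) = 1.2807 containers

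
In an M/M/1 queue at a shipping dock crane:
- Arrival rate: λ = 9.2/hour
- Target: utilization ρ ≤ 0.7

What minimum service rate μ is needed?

ρ = λ/μ, so μ = λ/ρ
μ ≥ 9.2/0.7 = 13.1429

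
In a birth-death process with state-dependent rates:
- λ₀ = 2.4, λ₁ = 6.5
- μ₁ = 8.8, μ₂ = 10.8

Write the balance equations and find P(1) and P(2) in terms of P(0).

Balance equations:
State 0: λ₀P₀ = μ₁P₁ → P₁ = (λ₀/μ₁)P₀ = (2.4/8.8)P₀ = 0.2727P₀
State 1: P₂ = (λ₀λ₁)/(μ₁μ₂)P₀ = (2.4×6.5)/(8.8×10.8)P₀ = 0.1641P₀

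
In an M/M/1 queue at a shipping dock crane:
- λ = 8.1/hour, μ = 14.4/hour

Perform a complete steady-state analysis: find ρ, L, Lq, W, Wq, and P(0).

Step 1: ρ = λ/μ = 8.1/14.4 = 0.5625
Step 2: L = λ/(μ-λ) = 8.1/6.30 = 1.2857
Step 3: Lq = λ²/(μ(μ-λ)) = 65.61/(14.4×6.30) = 0.7232
Step 4: W = 1/(μ-λ) = 1/6.30 = 0.15873
Step 5: Wq = λ/(μ(μ-λ)) = 8.1/(14.4×6.30) = 0.08929
Step 6: P(0) = 1-ρ = 0.4375
Verify: L = λW = 8.1×0.15873 = 1.2857 ✔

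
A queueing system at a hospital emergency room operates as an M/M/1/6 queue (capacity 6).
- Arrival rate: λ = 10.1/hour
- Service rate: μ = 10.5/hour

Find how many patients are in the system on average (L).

ρ = λ/μ = 10.1/10.5 = 0.9619
P₀ = (1-ρ)/(1-ρ^(K+1)) = (1-0.9619)/(1-0.9619^7) = 0.03810/0.2381 = 0.1600
P_K = P₀×ρ^K = 0.16003 × 0.9619^6 = 0.16003 × 0.79210 = 0.1268
L = ρ[1 - (K+1)ρ^K + Kρ^(K+1)] / [(1-ρ)(1-ρ^(K+1))]
L = 0.9619 × (1 - 7×0.792099 + 6×0.761920) / ((1 - 0.9619) × (1 - 0.761920)) = 2.8448 patients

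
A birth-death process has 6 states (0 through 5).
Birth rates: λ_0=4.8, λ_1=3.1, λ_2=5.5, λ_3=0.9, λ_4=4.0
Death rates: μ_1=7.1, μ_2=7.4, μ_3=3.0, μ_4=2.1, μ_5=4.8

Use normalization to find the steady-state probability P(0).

Ratios P(n)/P(0) = (λ₀···λₙ₋₁)/(μ₁···μₙ):
P(1)/P(0) = (4.8)/(7.1) = 0.676056
P(2)/P(0) = (4.8×3.1)/(7.1×7.4) = 0.283213
P(3)/P(0) = (4.8×3.1×5.5)/(7.1×7.4×3.0) = 0.519223
P(4)/P(0) = (4.8×3.1×5.5×0.9)/(7.1×7.4×3.0×2.1) = 0.222524
P(5)/P(0) = (4.8×3.1×5.5×0.9×4.0)/(7.1×7.4×3.0×2.1×4.8) = 0.185437

Normalization: ∑ P(n) = 1
P(0) × (1.00000 + 0.676056 + 0.283213 + 0.519223 + 0.222524 + 0.185437) = 1
P(0) × 2.8865 = 1
P(0) = 1/2.8865 = 0.3464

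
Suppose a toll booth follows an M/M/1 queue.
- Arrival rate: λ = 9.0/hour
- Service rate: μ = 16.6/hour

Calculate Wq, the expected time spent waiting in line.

First, compute utilization: ρ = λ/μ = 9.0/16.6 = 0.5422
For M/M/1: Wq = λ/(μ(μ-λ))
Wq = 9.0/(16.6 × (16.6-9.0))
Wq = 9.0/(16.6 × 7.60)
Wq = 0.07134 hours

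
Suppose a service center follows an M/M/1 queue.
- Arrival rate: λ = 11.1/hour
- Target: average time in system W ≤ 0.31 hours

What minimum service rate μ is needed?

For M/M/1: W = 1/(μ-λ)
Need W ≤ 0.31, so 1/(μ-λ) ≤ 0.31
μ - λ ≥ 1/0.31 = 3.2258
μ ≥ 11.1 + 3.2258 = 14.3258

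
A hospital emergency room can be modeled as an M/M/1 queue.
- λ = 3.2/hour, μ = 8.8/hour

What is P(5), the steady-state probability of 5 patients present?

ρ = λ/μ = 3.2/8.8 = 0.36364
P(n) = (1-ρ)ρⁿ
P(5) = (1-0.36364) × 0.36364^5
P(5) = 0.63636 × 0.0063586
P(5) = 0.004046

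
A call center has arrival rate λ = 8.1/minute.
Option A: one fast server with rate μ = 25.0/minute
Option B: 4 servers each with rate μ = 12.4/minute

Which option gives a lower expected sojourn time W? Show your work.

Option A: single server μ = 25.0 (M/M/1)
  ρ_A = 8.1/25.0 = 0.3240
  W_A = 1/(μ-λ) = 1/(25.0-8.1) = 1/16.90 = 0.05917

Option B: 4 servers μ = 12.4 (M/M/4)
  ρ_B = λ/(cμ) = 8.1/(4×12.4) = 0.1633
  Offered load a = λ/μ = cρ = 8.1/12.4 = 0.6532
  P₀ = [ Σₙ₌₀^3 aⁿ/n! + a^4/(4!(1-ρ)) ]⁻¹
  Σ = a^0/0! + a^1/1! + a^2/2! + a^3/3! = 1.0000 + 0.65323 + 0.21335 + 0.046456 = 1.9130
  a^4/(4!(1-ρ)) = 0.18208/(24 × 0.83669) = 0.009067
  P₀ = 1/(1.9130 + 0.009067) = 0.5203
  Lq = P₀·a^4·ρ / (4!(1-ρ)²) = 0.520264 × 0.182076 × 0.163306 / (24 × 0.700056) = 0.0009207
  Wq_B = Lq/λ = 0.0009207/8.1 = 0.0001137
  W_B = Wq_B + 1/μ = 0.0001137 + 0.08065 = 0.08076

Since W_A = 0.05917 < W_B = 0.08076, Option A (single fast server) has the shorter time in system.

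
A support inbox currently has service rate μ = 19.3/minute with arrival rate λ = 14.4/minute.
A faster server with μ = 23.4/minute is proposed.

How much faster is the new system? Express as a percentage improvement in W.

System 1: ρ₁ = 14.4/19.3 = 0.7461, W₁ = 1/(19.3-14.4) = 0.20408
System 2: ρ₂ = 14.4/23.4 = 0.6154, W₂ = 1/(23.4-14.4) = 0.11111
Improvement: (W₁-W₂)/W₁ = (0.20408-0.11111)/0.20408 = 45.56%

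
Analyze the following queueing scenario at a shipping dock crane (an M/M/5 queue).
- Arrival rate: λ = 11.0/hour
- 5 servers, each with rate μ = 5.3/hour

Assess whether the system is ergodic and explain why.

Stability requires ρ = λ/(cμ) < 1
ρ = 11.0/(5 × 5.3) = 11.0/26.50 = 0.4151
Since 0.4151 < 1, the system is STABLE.
The servers are busy 41.51% of the time.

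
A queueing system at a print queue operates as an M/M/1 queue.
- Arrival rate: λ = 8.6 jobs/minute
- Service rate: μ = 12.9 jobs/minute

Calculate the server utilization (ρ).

Server utilization: ρ = λ/μ
ρ = 8.6/12.9 = 0.6667
The server is busy 66.67% of the time.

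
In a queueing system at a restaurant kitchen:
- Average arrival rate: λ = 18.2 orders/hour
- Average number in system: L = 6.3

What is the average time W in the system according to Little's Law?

Little's Law: L = λW, so W = L/λ
W = 6.3/18.2 = 0.3462 hours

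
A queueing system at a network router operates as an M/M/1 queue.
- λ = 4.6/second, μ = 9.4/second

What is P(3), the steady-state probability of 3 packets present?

ρ = λ/μ = 4.6/9.4 = 0.48936
P(n) = (1-ρ)ρⁿ
P(3) = (1-0.48936) × 0.48936^3
P(3) = 0.5106 × 0.1172
P(3) = 0.05984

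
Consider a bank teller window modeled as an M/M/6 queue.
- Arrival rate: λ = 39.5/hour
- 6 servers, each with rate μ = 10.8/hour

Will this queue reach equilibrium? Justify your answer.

Stability requires ρ = λ/(cμ) < 1
ρ = 39.5/(6 × 10.8) = 39.5/64.80 = 0.6096
Since 0.6096 < 1, the system is STABLE.
The servers are busy 60.96% of the time.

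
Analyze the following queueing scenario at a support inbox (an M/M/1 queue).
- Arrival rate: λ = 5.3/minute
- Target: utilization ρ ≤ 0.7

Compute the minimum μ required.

ρ = λ/μ, so μ = λ/ρ
μ ≥ 5.3/0.7 = 7.5714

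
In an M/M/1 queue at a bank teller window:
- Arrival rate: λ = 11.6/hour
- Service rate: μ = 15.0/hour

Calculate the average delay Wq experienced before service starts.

First, compute utilization: ρ = λ/μ = 11.6/15.0 = 0.7733
For M/M/1: Wq = λ/(μ(μ-λ))
Wq = 11.6/(15.0 × (15.0-11.6))
Wq = 11.6/(15.0 × 3.40)
Wq = 0.2275 hours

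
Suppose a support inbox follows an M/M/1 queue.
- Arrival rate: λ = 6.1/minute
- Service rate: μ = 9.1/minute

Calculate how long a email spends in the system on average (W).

First, compute utilization: ρ = λ/μ = 6.1/9.1 = 0.6703
For M/M/1: W = 1/(μ-λ)
W = 1/(9.1-6.1) = 1/3.00
W = 0.3333 minutes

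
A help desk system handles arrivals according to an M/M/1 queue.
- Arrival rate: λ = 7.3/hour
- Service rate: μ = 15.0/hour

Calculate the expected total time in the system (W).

First, compute utilization: ρ = λ/μ = 7.3/15.0 = 0.4867
For M/M/1: W = 1/(μ-λ)
W = 1/(15.0-7.3) = 1/7.70
W = 0.1299 hours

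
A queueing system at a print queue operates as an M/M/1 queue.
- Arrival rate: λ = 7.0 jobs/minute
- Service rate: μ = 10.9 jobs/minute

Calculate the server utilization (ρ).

Server utilization: ρ = λ/μ
ρ = 7.0/10.9 = 0.6422
The server is busy 64.22% of the time.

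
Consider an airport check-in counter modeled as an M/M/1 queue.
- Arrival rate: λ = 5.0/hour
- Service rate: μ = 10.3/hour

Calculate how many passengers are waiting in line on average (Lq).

ρ = λ/μ = 5.0/10.3 = 0.4854
For M/M/1: Lq = λ²/(μ(μ-λ))
Lq = 25.00/(10.3 × 5.30)
Lq = 0.4580 passengers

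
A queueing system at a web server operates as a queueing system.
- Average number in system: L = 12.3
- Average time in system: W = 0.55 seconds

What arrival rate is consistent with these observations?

Little's Law: L = λW, so λ = L/W
λ = 12.3/0.55 = 22.3636 requests/second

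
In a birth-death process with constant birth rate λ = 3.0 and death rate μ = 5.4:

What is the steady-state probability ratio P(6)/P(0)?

For constant rates: P(n)/P(0) = (λ/μ)^n
P(6)/P(0) = (3.0/5.4)^6 = 0.55556^6 = 0.02940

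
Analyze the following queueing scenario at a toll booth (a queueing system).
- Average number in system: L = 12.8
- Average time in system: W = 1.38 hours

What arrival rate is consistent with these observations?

Little's Law: L = λW, so λ = L/W
λ = 12.8/1.38 = 9.2754 vehicles/hour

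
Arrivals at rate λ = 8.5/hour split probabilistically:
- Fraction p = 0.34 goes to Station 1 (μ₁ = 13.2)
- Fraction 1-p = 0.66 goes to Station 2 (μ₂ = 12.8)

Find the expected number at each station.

Effective rates: λ₁ = 8.5×0.34 = 2.89, λ₂ = 8.5×0.66 = 5.61
Station 1: ρ₁ = 2.89/13.2 = 0.21894, L₁ = ρ₁/(1-ρ₁) = 0.21894/(1-0.21894) = 0.2803
Station 2: ρ₂ = 5.61/12.8 = 0.4383, L₂ = ρ₂/(1-ρ₂) = 0.4383/(1-0.4383) = 0.7803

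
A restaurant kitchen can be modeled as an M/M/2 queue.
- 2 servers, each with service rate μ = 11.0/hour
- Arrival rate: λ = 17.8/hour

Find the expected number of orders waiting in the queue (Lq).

Traffic intensity: ρ = λ/(cμ) = 17.8/(2×11.0) = 0.8091
Since ρ = 0.8091 < 1, system is stable.
Offered load a = λ/μ = cρ = 17.8/11.0 = 1.6182
P₀ = [ Σₙ₌₀^1 aⁿ/n! + a^2/(2!(1-ρ)) ]⁻¹
Σ = a^0/0! + a^1/1! = 1.0000 + 1.6182 = 2.6182
a^2/(2!(1-ρ)) = 2.61851/(2 × 0.190909) = 6.8580
P₀ = 1/(2.6182 + 6.8580) = 0.1055
Lq = P₀·a^2·ρ / (2!(1-ρ)²) = 0.1055276 × 2.618512 × 0.8090909 / (2 × 0.03644628) = 3.0671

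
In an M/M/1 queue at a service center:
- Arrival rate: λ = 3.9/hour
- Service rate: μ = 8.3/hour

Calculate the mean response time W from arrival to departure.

First, compute utilization: ρ = λ/μ = 3.9/8.3 = 0.4699
For M/M/1: W = 1/(μ-λ)
W = 1/(8.3-3.9) = 1/4.40
W = 0.2273 hours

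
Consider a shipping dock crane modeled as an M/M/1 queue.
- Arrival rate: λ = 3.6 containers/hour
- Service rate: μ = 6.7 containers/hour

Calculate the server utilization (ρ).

Server utilization: ρ = λ/μ
ρ = 3.6/6.7 = 0.5373
The server is busy 53.73% of the time.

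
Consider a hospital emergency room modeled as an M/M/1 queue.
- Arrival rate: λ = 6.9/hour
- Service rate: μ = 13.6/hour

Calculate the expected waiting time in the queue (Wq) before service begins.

First, compute utilization: ρ = λ/μ = 6.9/13.6 = 0.5074
For M/M/1: Wq = λ/(μ(μ-λ))
Wq = 6.9/(13.6 × (13.6-6.9))
Wq = 6.9/(13.6 × 6.70)
Wq = 0.07572 hours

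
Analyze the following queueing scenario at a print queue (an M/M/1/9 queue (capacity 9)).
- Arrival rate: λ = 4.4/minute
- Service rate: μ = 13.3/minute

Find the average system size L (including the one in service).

ρ = λ/μ = 4.4/13.3 = 0.33083
P₀ = (1-ρ)/(1-ρ^(K+1)) = (1-0.33083)/(1-0.33083^10) = 0.6692/1.0000 = 0.6692
P_K = P₀×ρ^K = 0.6692 × 0.33083^9 = 0.6692 × 0.00004747 = 0.00003177
L = ρ[1 - (K+1)ρ^K + Kρ^(K+1)] / [(1-ρ)(1-ρ^(K+1))]
L = 0.33083 × (1 - 10×0.00004747 + 9×0.00001571) / ((1 - 0.33083) × (1 - 0.00001571)) = 0.4942 jobs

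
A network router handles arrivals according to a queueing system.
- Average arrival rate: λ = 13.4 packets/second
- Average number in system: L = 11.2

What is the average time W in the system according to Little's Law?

Little's Law: L = λW, so W = L/λ
W = 11.2/13.4 = 0.8358 seconds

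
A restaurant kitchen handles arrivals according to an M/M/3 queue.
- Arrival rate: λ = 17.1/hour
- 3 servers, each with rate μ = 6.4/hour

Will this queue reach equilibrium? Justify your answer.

Stability requires ρ = λ/(cμ) < 1
ρ = 17.1/(3 × 6.4) = 17.1/19.20 = 0.8906
Since 0.8906 < 1, the system is STABLE.
The servers are busy 89.06% of the time.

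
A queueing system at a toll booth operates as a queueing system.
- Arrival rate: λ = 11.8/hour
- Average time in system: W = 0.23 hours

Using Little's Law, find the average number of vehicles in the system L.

Little's Law: L = λW
L = 11.8 × 0.23 = 2.7140 vehicles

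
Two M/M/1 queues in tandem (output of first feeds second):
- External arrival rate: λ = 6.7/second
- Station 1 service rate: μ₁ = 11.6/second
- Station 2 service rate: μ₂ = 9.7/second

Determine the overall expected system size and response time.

By Jackson's theorem, each station behaves as independent M/M/1.
Station 1: ρ₁ = 6.7/11.6 = 0.5776, L₁ = ρ₁/(1-ρ₁) = λ/(μ₁-λ) = 6.7/4.90 = 1.36735
Station 2: ρ₂ = 6.7/9.7 = 0.6907, L₂ = ρ₂/(1-ρ₂) = λ/(μ₂-λ) = 6.7/3.00 = 2.23333
Total: L = L₁ + L₂ = 1.36735 + 2.23333 = 3.6007
W = L/λ = 3.6007/6.7 = 0.5374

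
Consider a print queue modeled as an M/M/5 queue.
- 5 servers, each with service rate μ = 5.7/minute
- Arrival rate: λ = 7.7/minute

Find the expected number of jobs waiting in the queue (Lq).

Traffic intensity: ρ = λ/(cμ) = 7.7/(5×5.7) = 0.2702
Since ρ = 0.2702 < 1, system is stable.
Offered load a = λ/μ = cρ = 7.7/5.7 = 1.3509
P₀ = [ Σₙ₌₀^4 aⁿ/n! + a^5/(5!(1-ρ)) ]⁻¹
Σ = a^0/0! + a^1/1! + a^2/2! + a^3/3! + a^4/4! = 1.0000 + 1.3509 + 0.91243 + 0.41086 + 0.13876 = 3.8129
a^5/(5!(1-ρ)) = 4.4986/(120 × 0.7298) = 0.05137
P₀ = 1/(3.8129 + 0.05137) = 0.2588
Lq = P₀·a^5·ρ / (5!(1-ρ)²) = 0.25878 × 4.4986 × 0.27018 / (120 × 0.53264) = 0.004921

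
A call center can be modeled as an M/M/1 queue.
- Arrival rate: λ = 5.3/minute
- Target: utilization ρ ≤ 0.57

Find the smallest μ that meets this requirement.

ρ = λ/μ, so μ = λ/ρ
μ ≥ 5.3/0.57 = 9.2982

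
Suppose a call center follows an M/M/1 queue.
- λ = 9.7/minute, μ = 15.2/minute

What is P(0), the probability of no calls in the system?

ρ = λ/μ = 9.7/15.2 = 0.6382
P(0) = 1 - ρ = 1 - 0.6382 = 0.3618
The server is idle 36.18% of the time.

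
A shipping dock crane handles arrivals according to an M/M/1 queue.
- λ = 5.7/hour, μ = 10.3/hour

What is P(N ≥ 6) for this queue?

ρ = λ/μ = 5.7/10.3 = 0.5534
P(N ≥ n) = ρⁿ
P(N ≥ 6) = 0.5534^6
P(N ≥ 6) = 0.02872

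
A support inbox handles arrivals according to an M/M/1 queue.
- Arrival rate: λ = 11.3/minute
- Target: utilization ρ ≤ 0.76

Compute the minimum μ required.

ρ = λ/μ, so μ = λ/ρ
μ ≥ 11.3/0.76 = 14.8684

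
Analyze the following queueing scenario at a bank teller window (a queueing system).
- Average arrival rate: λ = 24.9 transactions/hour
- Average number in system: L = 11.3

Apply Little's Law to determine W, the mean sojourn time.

Little's Law: L = λW, so W = L/λ
W = 11.3/24.9 = 0.4538 hours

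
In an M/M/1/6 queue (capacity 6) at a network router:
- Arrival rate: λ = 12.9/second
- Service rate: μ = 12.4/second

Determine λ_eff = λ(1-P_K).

ρ = λ/μ = 12.9/12.4 = 1.04032
P₀ = (1-ρ)/(1-ρ^(K+1)) = (1-1.04032)/(1-1.04032^7) = -0.04032/-0.3188 = 0.1265
P_K = P₀×ρ^K = 0.126487 × 1.04032^6 = 0.126487 × 1.26766 = 0.1603
λ_eff = λ(1-P_K) = 12.9 × (1 - 0.16034) = 12.9 × 0.83966 = 10.8316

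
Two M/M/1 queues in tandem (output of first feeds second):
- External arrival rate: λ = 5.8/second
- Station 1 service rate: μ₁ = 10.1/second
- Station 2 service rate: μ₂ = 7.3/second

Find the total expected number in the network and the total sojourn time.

By Jackson's theorem, each station behaves as independent M/M/1.
Station 1: ρ₁ = 5.8/10.1 = 0.5743, L₁ = ρ₁/(1-ρ₁) = λ/(μ₁-λ) = 5.8/4.30 = 1.3488
Station 2: ρ₂ = 5.8/7.3 = 0.7945, L₂ = ρ₂/(1-ρ₂) = λ/(μ₂-λ) = 5.8/1.50 = 3.8667
Total: L = L₁ + L₂ = 1.3488 + 3.8667 = 5.2155
W = L/λ = 5.2155/5.8 = 0.8992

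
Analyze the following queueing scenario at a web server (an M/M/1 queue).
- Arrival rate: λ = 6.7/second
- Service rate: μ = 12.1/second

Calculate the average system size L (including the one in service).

ρ = λ/μ = 6.7/12.1 = 0.5537
For M/M/1: L = λ/(μ-λ)
L = 6.7/(12.1-6.7) = 6.7/5.40
L = 1.2407 requests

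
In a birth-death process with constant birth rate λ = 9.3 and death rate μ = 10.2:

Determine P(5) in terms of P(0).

For constant rates: P(n)/P(0) = (λ/μ)^n
P(5)/P(0) = (9.3/10.2)^5 = 0.91176^5 = 0.6301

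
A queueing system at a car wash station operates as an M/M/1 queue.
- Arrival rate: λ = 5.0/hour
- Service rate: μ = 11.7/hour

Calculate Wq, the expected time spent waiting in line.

First, compute utilization: ρ = λ/μ = 5.0/11.7 = 0.4274
For M/M/1: Wq = λ/(μ(μ-λ))
Wq = 5.0/(11.7 × (11.7-5.0))
Wq = 5.0/(11.7 × 6.70)
Wq = 0.06378 hours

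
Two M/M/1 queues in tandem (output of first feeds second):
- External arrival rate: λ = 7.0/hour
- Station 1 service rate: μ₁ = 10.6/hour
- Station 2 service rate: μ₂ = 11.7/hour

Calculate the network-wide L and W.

By Jackson's theorem, each station behaves as independent M/M/1.
Station 1: ρ₁ = 7.0/10.6 = 0.6604, L₁ = ρ₁/(1-ρ₁) = λ/(μ₁-λ) = 7.0/3.60 = 1.9444
Station 2: ρ₂ = 7.0/11.7 = 0.5983, L₂ = ρ₂/(1-ρ₂) = λ/(μ₂-λ) = 7.0/4.70 = 1.4894
Total: L = L₁ + L₂ = 1.9444 + 1.4894 = 3.4338
W = L/λ = 3.4338/7.0 = 0.4905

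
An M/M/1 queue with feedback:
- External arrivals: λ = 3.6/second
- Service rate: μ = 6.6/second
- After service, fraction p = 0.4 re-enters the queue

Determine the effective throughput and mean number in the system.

Effective arrival rate: λ_eff = λ/(1-p) = 3.6/(1-0.4) = 3.6/0.60 = 6.0000
ρ = λ_eff/μ = 6.0000/6.6 = 0.909091
L = ρ/(1-ρ) = 0.909091/(1-0.909091) = 10.0000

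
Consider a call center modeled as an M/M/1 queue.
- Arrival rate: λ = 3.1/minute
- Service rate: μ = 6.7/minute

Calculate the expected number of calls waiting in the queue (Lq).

ρ = λ/μ = 3.1/6.7 = 0.4627
For M/M/1: Lq = λ²/(μ(μ-λ))
Lq = 9.61/(6.7 × 3.60)
Lq = 0.3984 calls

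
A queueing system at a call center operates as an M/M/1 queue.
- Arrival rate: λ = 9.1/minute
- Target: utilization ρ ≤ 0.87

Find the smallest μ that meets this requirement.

ρ = λ/μ, so μ = λ/ρ
μ ≥ 9.1/0.87 = 10.4598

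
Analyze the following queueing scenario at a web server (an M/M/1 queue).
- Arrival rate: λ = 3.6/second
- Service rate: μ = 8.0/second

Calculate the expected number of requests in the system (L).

ρ = λ/μ = 3.6/8.0 = 0.4500
For M/M/1: L = λ/(μ-λ)
L = 3.6/(8.0-3.6) = 3.6/4.40
L = 0.8182 requests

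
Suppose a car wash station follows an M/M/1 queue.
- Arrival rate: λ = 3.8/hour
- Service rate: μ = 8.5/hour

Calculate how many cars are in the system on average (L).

ρ = λ/μ = 3.8/8.5 = 0.4471
For M/M/1: L = λ/(μ-λ)
L = 3.8/(8.5-3.8) = 3.8/4.70
L = 0.8085 cars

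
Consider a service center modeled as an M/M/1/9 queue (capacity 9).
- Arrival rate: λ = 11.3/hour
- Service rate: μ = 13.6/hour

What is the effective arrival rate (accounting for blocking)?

ρ = λ/μ = 11.3/13.6 = 0.8308824
P₀ = (1-ρ)/(1-ρ^(K+1)) = (1-0.8308824)/(1-0.8308824^10) = 0.16912/0.84318 = 0.2006
P_K = P₀×ρ^K = 0.20057 × 0.8308824^9 = 0.20057 × 0.18874 = 0.03786
λ_eff = λ(1-P_K) = 11.3 × (1 - 0.03786) = 11.3 × 0.96214 = 10.8722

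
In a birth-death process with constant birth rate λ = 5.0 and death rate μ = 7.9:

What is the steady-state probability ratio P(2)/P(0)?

For constant rates: P(n)/P(0) = (λ/μ)^n
P(2)/P(0) = (5.0/7.9)^2 = 0.6329^2 = 0.4006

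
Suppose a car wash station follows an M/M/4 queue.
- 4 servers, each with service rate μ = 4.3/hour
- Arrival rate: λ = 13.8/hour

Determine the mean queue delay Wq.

Traffic intensity: ρ = λ/(cμ) = 13.8/(4×4.3) = 0.8023
Since ρ = 0.8023 < 1, system is stable.
Offered load a = λ/μ = cρ = 13.8/4.3 = 3.2093
P₀ = [ Σₙ₌₀^3 aⁿ/n! + a^4/(4!(1-ρ)) ]⁻¹
Σ = a^0/0! + a^1/1! + a^2/2! + a^3/3! = 1.0000 + 3.2093 + 5.1498 + 5.5091 = 14.8682
a^4/(4!(1-ρ)) = 106.0822/(24 × 0.197674) = 22.3605
P₀ = 1/(14.8682 + 22.3605) = 0.02686
Lq = P₀·a^4·ρ / (4!(1-ρ)²) = 0.0268610 × 106.0822 × 0.802326 / (24 × 0.0390752) = 2.4378
Wq = Lq/λ = 2.4378/13.8 = 0.1767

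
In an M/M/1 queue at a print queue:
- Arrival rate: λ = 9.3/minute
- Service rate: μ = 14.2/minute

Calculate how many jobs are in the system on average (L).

ρ = λ/μ = 9.3/14.2 = 0.6549
For M/M/1: L = λ/(μ-λ)
L = 9.3/(14.2-9.3) = 9.3/4.90
L = 1.8980 jobs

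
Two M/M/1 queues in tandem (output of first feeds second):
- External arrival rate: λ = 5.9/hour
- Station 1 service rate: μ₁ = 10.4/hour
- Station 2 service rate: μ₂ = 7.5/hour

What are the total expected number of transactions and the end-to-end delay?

By Jackson's theorem, each station behaves as independent M/M/1.
Station 1: ρ₁ = 5.9/10.4 = 0.5673, L₁ = ρ₁/(1-ρ₁) = λ/(μ₁-λ) = 5.9/4.50 = 1.3111
Station 2: ρ₂ = 5.9/7.5 = 0.7867, L₂ = ρ₂/(1-ρ₂) = λ/(μ₂-λ) = 5.9/1.60 = 3.6875
Total: L = L₁ + L₂ = 1.3111 + 3.6875 = 4.9986
W = L/λ = 4.9986/5.9 = 0.8472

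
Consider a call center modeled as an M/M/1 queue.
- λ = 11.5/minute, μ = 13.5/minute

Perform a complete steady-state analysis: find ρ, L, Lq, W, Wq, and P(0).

Step 1: ρ = λ/μ = 11.5/13.5 = 0.8519
Step 2: L = λ/(μ-λ) = 11.5/2.00 = 5.7500
Step 3: Lq = λ²/(μ(μ-λ)) = 132.25/(13.5×2.00) = 4.8981
Step 4: W = 1/(μ-λ) = 1/2.00 = 0.5000
Step 5: Wq = λ/(μ(μ-λ)) = 11.5/(13.5×2.00) = 0.4259
Step 6: P(0) = 1-ρ = 0.1481
Verify: L = λW = 11.5×0.5000 = 5.7500 ✔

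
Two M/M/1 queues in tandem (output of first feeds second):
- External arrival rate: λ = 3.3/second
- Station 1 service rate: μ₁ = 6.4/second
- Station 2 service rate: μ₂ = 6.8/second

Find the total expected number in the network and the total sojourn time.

By Jackson's theorem, each station behaves as independent M/M/1.
Station 1: ρ₁ = 3.3/6.4 = 0.5156, L₁ = ρ₁/(1-ρ₁) = λ/(μ₁-λ) = 3.3/3.10 = 1.0645
Station 2: ρ₂ = 3.3/6.8 = 0.4853, L₂ = ρ₂/(1-ρ₂) = λ/(μ₂-λ) = 3.3/3.50 = 0.9429
Total: L = L₁ + L₂ = 1.0645 + 0.9429 = 2.0074
W = L/λ = 2.0074/3.3 = 0.6083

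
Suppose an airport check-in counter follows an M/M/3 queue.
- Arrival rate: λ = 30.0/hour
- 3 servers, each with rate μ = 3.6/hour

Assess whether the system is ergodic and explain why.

Stability requires ρ = λ/(cμ) < 1
ρ = 30.0/(3 × 3.6) = 30.0/10.80 = 2.7778
Since 2.7778 ≥ 1, the system is UNSTABLE.
Need c > λ/μ = 30.0/3.6 = 8.33.
Minimum servers needed: c = 9.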